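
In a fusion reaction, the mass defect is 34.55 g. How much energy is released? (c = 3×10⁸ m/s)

Convert mass defect: Δm = 34.55 g = 0.03455 kg
E = Δm·c² = 0.03455 × (3×10⁸)²
= 0.03455 × 9×10¹⁶ = 3.110×10¹⁵ J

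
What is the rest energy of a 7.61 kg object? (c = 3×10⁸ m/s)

c² = (3×10⁸)² = 9.000×10¹⁶ m²/s²
E₀ = mc² = 7.61 × 9.000×10¹⁶ = 6.849×10¹⁷ J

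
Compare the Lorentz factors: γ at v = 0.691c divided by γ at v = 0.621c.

γ₁ = 1/√(1 - 0.691²) = 1.383
γ₂ = 1/√(1 - 0.621²) = 1.276
γ₁/γ₂ = 1.383/1.276 = 1.084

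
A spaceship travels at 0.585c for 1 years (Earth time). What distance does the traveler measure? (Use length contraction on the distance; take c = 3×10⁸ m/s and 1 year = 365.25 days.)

Earth distance: d = v × t = 0.585c × 1 yr = 5.5384×10¹⁵ m
γ = 1.2330
d' = d/γ = 5.5384×10¹⁵/1.2330 = 4.492×10¹⁵ m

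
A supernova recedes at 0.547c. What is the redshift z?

β = 0.547
(1+β)/(1-β) = 1.547/0.453 = 3.415
√(3.415) = 1.848
z = 1.848 - 1 = 0.8480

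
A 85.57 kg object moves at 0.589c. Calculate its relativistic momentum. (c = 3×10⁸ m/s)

γ = 1/√(1 - 0.589²) = 1.2374
v = 0.589 × 3×10⁸ = 1.767×10⁸ m/s
p = γmv = 1.2374 × 85.57 × 1.767×10⁸ = 1.871×10¹⁰ kg·m/s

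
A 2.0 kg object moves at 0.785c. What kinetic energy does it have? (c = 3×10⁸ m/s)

γ = 1/√(1 - 0.785²) = 1.6142
γ - 1 = 0.6142
KE = (γ-1)mc² = 0.6142 × 2.0 × (3×10⁸)² = 1.106×10¹⁷ J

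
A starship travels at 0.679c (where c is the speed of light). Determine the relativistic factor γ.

v/c = 0.679, so (v/c)² = 0.461041
1 - (v/c)² = 0.538959
γ = 1/√(0.538959) = 1.362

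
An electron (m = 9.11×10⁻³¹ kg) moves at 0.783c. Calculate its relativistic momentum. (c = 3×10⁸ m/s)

γ = 1/√(1 - 0.783²) = 1.6077
v = 0.783 × 3×10⁸ = 2.349×10⁸ m/s
p = γmv = 1.6077 × 9.11×10⁻³¹ × 2.349×10⁸ = 3.440×10⁻²² kg·m/s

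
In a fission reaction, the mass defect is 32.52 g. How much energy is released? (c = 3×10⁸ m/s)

Convert mass defect: Δm = 32.52 g = 0.03252 kg
E = Δm·c² = 0.03252 × (3×10⁸)²
= 0.03252 × 9×10¹⁶ = 2.927×10¹⁵ J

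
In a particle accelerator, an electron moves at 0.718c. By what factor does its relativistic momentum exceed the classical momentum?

p_rel = γmv, p_class = mv
Ratio = γ = 1/√(1 - 0.718²)
= 1/√(0.484476) = 1.437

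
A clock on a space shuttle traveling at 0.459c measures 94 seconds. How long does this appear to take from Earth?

Proper time Δt₀ = 94 seconds
γ = 1/√(1 - 0.459²) = 1.126
Δt = γΔt₀ = 1.126 × 94 = 105.8 seconds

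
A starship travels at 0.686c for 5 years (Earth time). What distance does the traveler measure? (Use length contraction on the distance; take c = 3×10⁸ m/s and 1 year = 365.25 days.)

Earth distance: d = v × t = 0.686c × 5 yr = 3.247×10¹⁶ m
γ = 1.374
d' = d/γ = 3.247×10¹⁶/1.374 = 2.363×10¹⁶ m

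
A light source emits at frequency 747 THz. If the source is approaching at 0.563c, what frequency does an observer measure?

β = v/c = 0.563
(1+β)/(1-β) = 1.563/0.437 = 3.577
Doppler factor = √(3.577) = 1.891
f_obs = 747 × 1.891 = 1413 THz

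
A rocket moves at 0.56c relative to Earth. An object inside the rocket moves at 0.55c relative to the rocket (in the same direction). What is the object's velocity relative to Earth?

u = (u' + v)/(1 + u'v/c²)
Numerator: 0.55 + 0.56 = 1.11
Denominator: 1 + 0.308 = 1.308
u = 1.11/1.308 = 0.8486c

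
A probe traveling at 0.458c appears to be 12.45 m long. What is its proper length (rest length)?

Contracted length L = 12.45 m
γ = 1/√(1 - 0.458²) = 1.125
L₀ = γL = 1.125 × 12.45 = 14.01 m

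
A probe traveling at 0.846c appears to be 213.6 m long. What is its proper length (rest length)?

Contracted length L = 213.6 m
γ = 1/√(1 - 0.846²) = 1.8755
L₀ = γL = 1.8755 × 213.6 = 400.6 m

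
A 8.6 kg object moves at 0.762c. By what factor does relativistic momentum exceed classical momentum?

p_rel = γmv, p_class = mv
Ratio = γ = 1/√(1 - 0.762²) = 1.544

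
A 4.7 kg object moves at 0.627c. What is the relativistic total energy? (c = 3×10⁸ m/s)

γ = 1/√(1 - 0.627²) = 1.2837
mc² = 4.7 × (3×10⁸)² = 4.230×10¹⁷ J
E = γmc² = 1.2837 × 4.230×10¹⁷ = 5.430×10¹⁷ J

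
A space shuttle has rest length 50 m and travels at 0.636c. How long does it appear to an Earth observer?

Proper length L₀ = 50 m
γ = 1/√(1 - 0.636²) = 1.296
L = L₀/γ = 50/1.296 = 38.58 m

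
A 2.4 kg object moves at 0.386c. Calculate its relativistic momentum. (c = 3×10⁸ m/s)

γ = 1/√(1 - 0.386²) = 1.084
v = 0.386 × 3×10⁸ = 1.158×10⁸ m/s
p = γmv = 1.084 × 2.4 × 1.158×10⁸ = 3.013×10⁸ kg·m/s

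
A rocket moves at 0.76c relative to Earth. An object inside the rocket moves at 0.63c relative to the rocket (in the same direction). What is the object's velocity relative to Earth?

u = (u' + v)/(1 + u'v/c²)
Numerator: 0.63 + 0.76 = 1.39
Denominator: 1 + 0.4788 = 1.4788
u = 1.39/1.4788 = 0.9400c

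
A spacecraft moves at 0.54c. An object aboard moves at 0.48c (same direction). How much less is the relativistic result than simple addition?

Classical: u' + v = 0.48 + 0.54 = 1.02c
Relativistic: u = (0.48 + 0.54)/(1 + 0.2592) = 1.02/1.2592 = 0.8100c
Difference: 1.02 - 0.8100 = 0.2100c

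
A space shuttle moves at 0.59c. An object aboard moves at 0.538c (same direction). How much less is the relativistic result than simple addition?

Classical: u' + v = 0.538 + 0.59 = 1.128c
Relativistic: u = (0.538 + 0.59)/(1 + 0.31742) = 1.128/1.31742 = 0.8562c
Difference: 1.128 - 0.8562 = 0.2718c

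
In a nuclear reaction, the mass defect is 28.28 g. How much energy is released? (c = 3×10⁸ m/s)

Convert mass defect: Δm = 28.28 g = 0.02828 kg
E = Δm·c² = 0.02828 × (3×10⁸)²
= 0.02828 × 9×10¹⁶ = 2.545×10¹⁵ J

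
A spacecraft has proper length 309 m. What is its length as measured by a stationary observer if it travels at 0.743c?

Proper length L₀ = 309 m
γ = 1/√(1 - 0.743²) = 1.494
L = L₀/γ = 309/1.494 = 206.8 m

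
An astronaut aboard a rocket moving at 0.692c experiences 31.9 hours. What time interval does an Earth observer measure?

Proper time Δt₀ = 31.9 hours
γ = 1/√(1 - 0.692²) = 1.3852
Δt = γΔt₀ = 1.3852 × 31.9 = 44.19 hours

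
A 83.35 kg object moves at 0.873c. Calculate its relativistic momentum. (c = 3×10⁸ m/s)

γ = 1/√(1 - 0.873²) = 2.0504
v = 0.873 × 3×10⁸ = 2.619×10⁸ m/s
p = γmv = 2.0504 × 83.35 × 2.619×10⁸ = 4.476×10¹⁰ kg·m/s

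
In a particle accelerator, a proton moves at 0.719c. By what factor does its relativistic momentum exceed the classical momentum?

p_rel = γmv, p_class = mv
Ratio = γ = 1/√(1 - 0.719²)
= 1/√(0.483039) = 1.439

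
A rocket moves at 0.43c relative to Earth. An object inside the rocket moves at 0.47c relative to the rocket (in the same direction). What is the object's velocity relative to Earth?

u = (u' + v)/(1 + u'v/c²)
Numerator: 0.47 + 0.43 = 0.9
Denominator: 1 + 0.2021 = 1.2021
u = 0.9/1.2021 = 0.7487c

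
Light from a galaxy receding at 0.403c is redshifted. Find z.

β = 0.403
(1+β)/(1-β) = 1.403/0.597 = 2.350
√(2.350) = 1.533
z = 1.533 - 1 = 0.5330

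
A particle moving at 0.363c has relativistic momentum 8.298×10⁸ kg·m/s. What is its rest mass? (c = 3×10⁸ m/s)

γ = 1/√(1 - 0.363²) = 1.0732
v = 0.363 × 3×10⁸ = 1.089×10⁸ m/s
m = p/(γv) = 8.298×10⁸/(1.0732 × 1.089×10⁸) = 7.100 kg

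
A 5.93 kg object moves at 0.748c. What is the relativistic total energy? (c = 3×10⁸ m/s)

γ = 1/√(1 - 0.748²) = 1.5067
mc² = 5.93 × (3×10⁸)² = 5.337×10¹⁷ J
E = γmc² = 1.5067 × 5.337×10¹⁷ = 8.041×10¹⁷ J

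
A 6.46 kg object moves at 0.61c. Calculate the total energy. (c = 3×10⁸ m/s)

γ = 1/√(1 - 0.61²) = 1.262
mc² = 6.46 × (3×10⁸)² = 5.814×10¹⁷ J
E = γmc² = 1.262 × 5.814×10¹⁷ = 7.337×10¹⁷ J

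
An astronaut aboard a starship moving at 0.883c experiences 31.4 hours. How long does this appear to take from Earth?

Proper time Δt₀ = 31.4 hours
γ = 1/√(1 - 0.883²) = 2.1305
Δt = γΔt₀ = 2.1305 × 31.4 = 66.90 hours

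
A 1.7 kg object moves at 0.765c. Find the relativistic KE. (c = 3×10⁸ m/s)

γ = 1/√(1 - 0.765²) = 1.55272
γ - 1 = 0.55272
KE = (γ-1)mc² = 0.55272 × 1.7 × (3×10⁸)² = 8.457×10¹⁶ J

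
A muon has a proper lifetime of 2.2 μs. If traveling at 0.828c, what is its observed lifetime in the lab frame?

Proper lifetime τ₀ = 2.2 μs
γ = 1/√(1 - 0.828²) = 1.783
τ = γτ₀ = 1.783 × 2.2 μs = 3.923 μs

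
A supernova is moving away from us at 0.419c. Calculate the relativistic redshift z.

β = 0.419
(1+β)/(1-β) = 1.419/0.581 = 2.4423
√(2.4423) = 1.5628
z = 1.5628 - 1 = 0.5628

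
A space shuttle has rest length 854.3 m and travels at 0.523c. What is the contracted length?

Proper length L₀ = 854.3 m
γ = 1/√(1 - 0.523²) = 1.1733
L = L₀/γ = 854.3/1.1733 = 728.1 m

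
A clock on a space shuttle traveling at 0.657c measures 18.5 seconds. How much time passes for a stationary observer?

Proper time Δt₀ = 18.5 seconds
γ = 1/√(1 - 0.657²) = 1.3265
Δt = γΔt₀ = 1.3265 × 18.5 = 24.54 seconds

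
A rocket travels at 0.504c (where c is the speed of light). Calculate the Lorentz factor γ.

v/c = 0.504, so (v/c)² = 0.254016
1 - (v/c)² = 0.745984
γ = 1/√(0.745984) = 1.158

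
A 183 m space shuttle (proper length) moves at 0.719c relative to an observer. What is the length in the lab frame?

Proper length L₀ = 183 m
γ = 1/√(1 - 0.719²) = 1.439
L = L₀/γ = 183/1.439 = 127.2 m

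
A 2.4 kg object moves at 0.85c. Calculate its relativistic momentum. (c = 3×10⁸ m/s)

γ = 1/√(1 - 0.85²) = 1.898
v = 0.85 × 3×10⁸ = 2.550×10⁸ m/s
p = γmv = 1.898 × 2.4 × 2.550×10⁸ = 1.162×10⁹ kg·m/s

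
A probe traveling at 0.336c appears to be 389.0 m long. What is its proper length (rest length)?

Contracted length L = 389.0 m
γ = 1/√(1 - 0.336²) = 1.0617
L₀ = γL = 1.0617 × 389.0 = 413.0 m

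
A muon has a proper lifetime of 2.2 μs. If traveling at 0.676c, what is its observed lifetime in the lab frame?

Proper lifetime τ₀ = 2.2 μs
γ = 1/√(1 - 0.676²) = 1.357
τ = γτ₀ = 1.357 × 2.2 μs = 2.985 μs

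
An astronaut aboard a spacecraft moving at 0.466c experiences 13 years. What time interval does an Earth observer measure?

Proper time Δt₀ = 13 years
γ = 1/√(1 - 0.466²) = 1.130
Δt = γΔt₀ = 1.130 × 13 = 14.69 years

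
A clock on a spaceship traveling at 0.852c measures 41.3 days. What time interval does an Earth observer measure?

Proper time Δt₀ = 41.3 days
γ = 1/√(1 - 0.852²) = 1.9101
Δt = γΔt₀ = 1.9101 × 41.3 = 78.89 days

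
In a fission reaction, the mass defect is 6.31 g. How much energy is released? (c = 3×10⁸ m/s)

Convert mass defect: Δm = 6.31 g = 0.00631 kg
E = Δm·c² = 0.00631 × (3×10⁸)²
= 0.00631 × 9×10¹⁶ = 5.679×10¹⁴ J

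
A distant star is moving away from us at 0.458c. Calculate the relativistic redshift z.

β = 0.458
(1+β)/(1-β) = 1.458/0.542 = 2.690
√(2.690) = 1.6401
z = 1.6401 - 1 = 0.6401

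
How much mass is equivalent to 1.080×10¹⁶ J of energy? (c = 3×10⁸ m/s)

From E = mc², we get m = E/c²
c² = (3×10⁸)² = 9×10¹⁶ m²/s²
m = 1.080×10¹⁶ / 9×10¹⁶ = 0.1200 kg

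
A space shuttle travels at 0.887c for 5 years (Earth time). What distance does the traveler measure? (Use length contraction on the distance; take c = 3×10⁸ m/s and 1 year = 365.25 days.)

Earth distance: d = v × t = 0.887c × 5 yr = 4.199×10¹⁶ m
γ = 2.166
d' = d/γ = 4.199×10¹⁶/2.166 = 1.939×10¹⁶ m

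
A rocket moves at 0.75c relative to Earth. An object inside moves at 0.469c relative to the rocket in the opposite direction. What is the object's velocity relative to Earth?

Object's velocity in rocket frame is u' = -0.469c
u = (u' + v)/(1 + u'v/c²) = (v - 0.469)/(1 - 0.469·v/c²)
Numerator: 0.75 - 0.469 = 0.281
Denominator: 1 - 0.35175 = 0.64825
u = 0.281/0.64825 = 0.4335c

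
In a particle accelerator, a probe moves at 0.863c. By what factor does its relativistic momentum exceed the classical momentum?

p_rel = γmv, p_class = mv
Ratio = γ = 1/√(1 - 0.863²)
= 1/√(0.255231) = 1.979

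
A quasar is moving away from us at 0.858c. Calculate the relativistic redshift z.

β = 0.858
(1+β)/(1-β) = 1.858/0.142 = 13.08
√(13.08) = 3.617
z = 3.617 - 1 = 2.617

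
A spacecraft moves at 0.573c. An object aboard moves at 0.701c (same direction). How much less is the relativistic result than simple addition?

Classical: u' + v = 0.701 + 0.573 = 1.274c
Relativistic: u = (0.701 + 0.573)/(1 + 0.401673) = 1.274/1.401673 = 0.9089c
Difference: 1.274 - 0.9089 = 0.3651c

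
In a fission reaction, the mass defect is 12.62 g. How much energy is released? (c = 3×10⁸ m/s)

Convert mass defect: Δm = 12.62 g = 0.01262 kg
E = Δm·c² = 0.01262 × (3×10⁸)²
= 0.01262 × 9×10¹⁶ = 1.136×10¹⁵ J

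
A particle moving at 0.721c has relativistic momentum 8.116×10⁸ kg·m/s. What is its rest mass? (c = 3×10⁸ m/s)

γ = 1/√(1 - 0.721²) = 1.443
v = 0.721 × 3×10⁸ = 2.163×10⁸ m/s
m = p/(γv) = 8.116×10⁸/(1.443 × 2.163×10⁸) = 2.600 kg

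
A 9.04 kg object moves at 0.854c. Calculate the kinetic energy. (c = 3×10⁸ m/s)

γ = 1/√(1 - 0.854²) = 1.9221
γ - 1 = 0.9221
KE = (γ-1)mc² = 0.9221 × 9.04 × (3×10⁸)² = 7.502×10¹⁷ J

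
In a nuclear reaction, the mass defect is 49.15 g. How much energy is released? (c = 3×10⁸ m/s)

Convert mass defect: Δm = 49.15 g = 0.04915 kg
E = Δm·c² = 0.04915 × (3×10⁸)²
= 0.04915 × 9×10¹⁶ = 4.424×10¹⁵ J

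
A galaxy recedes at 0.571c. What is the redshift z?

β = 0.571
(1+β)/(1-β) = 1.571/0.429 = 3.662
√(3.662) = 1.9136
z = 1.9136 - 1 = 0.9136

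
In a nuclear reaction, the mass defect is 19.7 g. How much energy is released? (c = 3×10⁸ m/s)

Convert mass defect: Δm = 19.7 g = 0.0197 kg
E = Δm·c² = 0.0197 × (3×10⁸)²
= 0.0197 × 9×10¹⁶ = 1.773×10¹⁵ J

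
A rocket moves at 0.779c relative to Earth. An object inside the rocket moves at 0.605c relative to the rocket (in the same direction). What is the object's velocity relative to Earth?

u = (u' + v)/(1 + u'v/c²)
Numerator: 0.605 + 0.779 = 1.384
Denominator: 1 + 0.471295 = 1.471295
u = 1.384/1.471295 = 0.9407c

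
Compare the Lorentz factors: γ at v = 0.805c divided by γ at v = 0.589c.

γ₁ = 1/√(1 - 0.805²) = 1.6856
γ₂ = 1/√(1 - 0.589²) = 1.2374
γ₁/γ₂ = 1.6856/1.2374 = 1.362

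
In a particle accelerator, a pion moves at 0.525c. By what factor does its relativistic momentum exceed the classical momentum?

p_rel = γmv, p_class = mv
Ratio = γ = 1/√(1 - 0.525²)
= 1/√(0.724375) = 1.175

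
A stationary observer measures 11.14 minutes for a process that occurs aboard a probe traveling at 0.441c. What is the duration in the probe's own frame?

Dilated time Δt = 11.14 minutes
γ = 1/√(1 - 0.441²) = 1.1142
Δt₀ = Δt/γ = 11.14/1.1142 = 9.998 minutes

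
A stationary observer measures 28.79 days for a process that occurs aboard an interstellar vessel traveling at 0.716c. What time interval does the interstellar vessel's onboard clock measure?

Dilated time Δt = 28.79 days
γ = 1/√(1 - 0.716²) = 1.432
Δt₀ = Δt/γ = 28.79/1.432 = 20.10 days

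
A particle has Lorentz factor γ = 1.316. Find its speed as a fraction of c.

From γ = 1/√(1 - v²/c²):
1/γ² = 1/1.316² = 0.5774
v²/c² = 1 - 0.5774 = 0.4226
v/c = √(0.4226) = 0.6501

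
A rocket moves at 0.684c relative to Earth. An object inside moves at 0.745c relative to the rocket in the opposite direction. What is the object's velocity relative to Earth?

Object's velocity in rocket frame is u' = -0.745c
u = (u' + v)/(1 + u'v/c²) = (v - 0.745)/(1 - 0.745·v/c²)
Numerator: 0.684 - 0.745 = -0.061
Denominator: 1 - 0.50958 = 0.49042
u = -0.061/0.49042 = -0.1244c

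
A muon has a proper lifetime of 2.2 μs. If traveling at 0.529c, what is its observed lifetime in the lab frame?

Proper lifetime τ₀ = 2.2 μs
γ = 1/√(1 - 0.529²) = 1.178
τ = γτ₀ = 1.178 × 2.2 μs = 2.592 μs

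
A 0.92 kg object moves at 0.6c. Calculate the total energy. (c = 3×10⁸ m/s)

γ = 1/√(1 - 0.6²) = 1.250
mc² = 0.92 × (3×10⁸)² = 8.280×10¹⁶ J
E = γmc² = 1.250 × 8.280×10¹⁶ = 1.035×10¹⁷ J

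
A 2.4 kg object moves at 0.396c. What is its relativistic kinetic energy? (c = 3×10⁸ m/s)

γ = 1/√(1 - 0.396²) = 1.08903
γ - 1 = 0.08903
KE = (γ-1)mc² = 0.08903 × 2.4 × (3×10⁸)² = 1.923×10¹⁶ J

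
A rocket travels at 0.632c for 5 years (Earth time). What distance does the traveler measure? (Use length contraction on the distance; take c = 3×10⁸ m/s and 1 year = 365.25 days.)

Earth distance: d = v × t = 0.632c × 5 yr = 2.9917×10¹⁶ m
γ = 1.2904
d' = d/γ = 2.9917×10¹⁶/1.2904 = 2.318×10¹⁶ m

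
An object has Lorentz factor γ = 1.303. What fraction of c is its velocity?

From γ = 1/√(1 - v²/c²):
1/γ² = 1/1.303² = 0.5890
v²/c² = 1 - 0.5890 = 0.4110
v/c = √(0.4110) = 0.6411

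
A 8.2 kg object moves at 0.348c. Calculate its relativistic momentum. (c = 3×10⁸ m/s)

γ = 1/√(1 - 0.348²) = 1.0667
v = 0.348 × 3×10⁸ = 1.044×10⁸ m/s
p = γmv = 1.0667 × 8.2 × 1.044×10⁸ = 9.132×10⁸ kg·m/s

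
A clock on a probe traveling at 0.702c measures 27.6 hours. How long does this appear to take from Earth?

Proper time Δt₀ = 27.6 hours
γ = 1/√(1 - 0.702²) = 1.404
Δt = γΔt₀ = 1.404 × 27.6 = 38.75 hours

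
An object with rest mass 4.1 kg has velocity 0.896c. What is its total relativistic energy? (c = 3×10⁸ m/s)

γ = 1/√(1 - 0.896²) = 2.252
mc² = 4.1 × (3×10⁸)² = 3.690×10¹⁷ J
E = γmc² = 2.252 × 3.690×10¹⁷ = 8.310×10¹⁷ J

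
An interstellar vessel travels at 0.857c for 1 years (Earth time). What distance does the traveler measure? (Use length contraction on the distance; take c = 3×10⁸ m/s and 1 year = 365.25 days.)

Earth distance: d = v × t = 0.857c × 1 yr = 8.1135×10¹⁵ m
γ = 1.9406
d' = d/γ = 8.1135×10¹⁵/1.9406 = 4.181×10¹⁵ m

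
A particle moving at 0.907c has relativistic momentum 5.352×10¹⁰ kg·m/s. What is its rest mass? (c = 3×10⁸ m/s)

γ = 1/√(1 - 0.907²) = 2.3746
v = 0.907 × 3×10⁸ = 2.721×10⁸ m/s
m = p/(γv) = 5.352×10¹⁰/(2.3746 × 2.721×10⁸) = 82.83 kg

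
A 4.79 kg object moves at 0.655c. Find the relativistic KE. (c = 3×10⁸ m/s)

γ = 1/√(1 - 0.655²) = 1.3234
γ - 1 = 0.3234
KE = (γ-1)mc² = 0.3234 × 4.79 × (3×10⁸)² = 1.394×10¹⁷ J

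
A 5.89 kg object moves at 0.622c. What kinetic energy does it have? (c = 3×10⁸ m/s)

γ = 1/√(1 - 0.622²) = 1.2771
γ - 1 = 0.2771
KE = (γ-1)mc² = 0.2771 × 5.89 × (3×10⁸)² = 1.469×10¹⁷ J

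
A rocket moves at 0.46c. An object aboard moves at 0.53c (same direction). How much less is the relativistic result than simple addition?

Classical: u' + v = 0.53 + 0.46 = 0.99c
Relativistic: u = (0.53 + 0.46)/(1 + 0.2438) = 0.99/1.2438 = 0.7959c
Difference: 0.99 - 0.7959 = 0.1941c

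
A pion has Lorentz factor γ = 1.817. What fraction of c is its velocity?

From γ = 1/√(1 - v²/c²):
1/γ² = 1/1.817² = 0.3029
v²/c² = 1 - 0.3029 = 0.6971
v/c = √(0.6971) = 0.8349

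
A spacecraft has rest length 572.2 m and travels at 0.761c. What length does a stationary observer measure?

Proper length L₀ = 572.2 m
γ = 1/√(1 - 0.761²) = 1.5414
L = L₀/γ = 572.2/1.5414 = 371.2 m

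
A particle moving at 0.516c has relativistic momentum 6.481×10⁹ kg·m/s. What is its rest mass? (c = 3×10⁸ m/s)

γ = 1/√(1 - 0.516²) = 1.1674
v = 0.516 × 3×10⁸ = 1.548×10⁸ m/s
m = p/(γv) = 6.481×10⁹/(1.1674 × 1.548×10⁸) = 35.86 kg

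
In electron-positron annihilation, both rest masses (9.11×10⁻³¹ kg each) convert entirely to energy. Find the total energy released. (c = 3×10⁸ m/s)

Both particles have the same rest mass, so total mass = 2m
E = 2m·c² = 2 × 9.11×10⁻³¹ × (3×10⁸)²
= 2 × 9.11×10⁻³¹ × 9×10¹⁶
= 1.640×10⁻¹³ J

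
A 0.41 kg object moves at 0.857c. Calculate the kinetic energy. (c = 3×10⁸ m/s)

γ = 1/√(1 - 0.857²) = 1.9406
γ - 1 = 0.9406
KE = (γ-1)mc² = 0.9406 × 0.41 × (3×10⁸)² = 3.471×10¹⁶ J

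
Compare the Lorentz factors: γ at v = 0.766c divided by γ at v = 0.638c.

γ₁ = 1/√(1 - 0.766²) = 1.556
γ₂ = 1/√(1 - 0.638²) = 1.299
γ₁/γ₂ = 1.556/1.299 = 1.198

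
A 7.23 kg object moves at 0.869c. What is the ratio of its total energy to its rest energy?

E = γmc², E₀ = mc²
E/E₀ = γ = 1/√(1 - 0.869²) = 2.021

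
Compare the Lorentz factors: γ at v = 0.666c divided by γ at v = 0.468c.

γ₁ = 1/√(1 - 0.666²) = 1.341
γ₂ = 1/√(1 - 0.468²) = 1.132
γ₁/γ₂ = 1.341/1.132 = 1.185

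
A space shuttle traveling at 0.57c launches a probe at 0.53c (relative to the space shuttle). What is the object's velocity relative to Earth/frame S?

u = (u' + v)/(1 + u'v/c²)
Numerator: 0.53 + 0.57 = 1.1
Denominator: 1 + 0.3021 = 1.3021
u = 1.1/1.3021 = 0.8448c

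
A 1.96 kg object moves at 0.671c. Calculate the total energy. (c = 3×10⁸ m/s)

γ = 1/√(1 - 0.671²) = 1.3487
mc² = 1.96 × (3×10⁸)² = 1.764×10¹⁷ J
E = γmc² = 1.3487 × 1.764×10¹⁷ = 2.379×10¹⁷ J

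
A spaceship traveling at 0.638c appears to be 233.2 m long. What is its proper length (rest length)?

Contracted length L = 233.2 m
γ = 1/√(1 - 0.638²) = 1.2986
L₀ = γL = 1.2986 × 233.2 = 302.8 m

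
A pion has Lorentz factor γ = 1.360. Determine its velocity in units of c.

From γ = 1/√(1 - v²/c²):
1/γ² = 1/1.360² = 0.5407
v²/c² = 1 - 0.5407 = 0.4593
v/c = √(0.4593) = 0.6777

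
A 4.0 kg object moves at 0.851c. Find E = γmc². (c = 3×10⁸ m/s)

γ = 1/√(1 - 0.851²) = 1.9042
mc² = 4.0 × (3×10⁸)² = 3.600×10¹⁷ J
E = γmc² = 1.9042 × 3.600×10¹⁷ = 6.855×10¹⁷ J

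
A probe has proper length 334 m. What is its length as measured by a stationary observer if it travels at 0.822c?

Proper length L₀ = 334 m
γ = 1/√(1 - 0.822²) = 1.756
L = L₀/γ = 334/1.756 = 190.2 m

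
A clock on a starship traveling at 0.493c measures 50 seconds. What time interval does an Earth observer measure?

Proper time Δt₀ = 50 seconds
γ = 1/√(1 - 0.493²) = 1.1494
Δt = γΔt₀ = 1.1494 × 50 = 57.47 seconds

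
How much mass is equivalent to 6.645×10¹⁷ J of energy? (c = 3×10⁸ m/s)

From E = mc², we get m = E/c²
c² = (3×10⁸)² = 9×10¹⁶ m²/s²
m = 6.645×10¹⁷ / 9×10¹⁶ = 7.383 kg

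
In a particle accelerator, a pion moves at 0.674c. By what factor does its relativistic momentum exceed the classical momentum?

p_rel = γmv, p_class = mv
Ratio = γ = 1/√(1 - 0.674²)
= 1/√(0.545724) = 1.354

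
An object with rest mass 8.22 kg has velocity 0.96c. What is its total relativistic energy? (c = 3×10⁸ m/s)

γ = 1/√(1 - 0.96²) = 3.571
mc² = 8.22 × (3×10⁸)² = 7.398×10¹⁷ J
E = γmc² = 3.571 × 7.398×10¹⁷ = 2.642×10¹⁸ J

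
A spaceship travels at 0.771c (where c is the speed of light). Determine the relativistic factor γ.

v/c = 0.771, so (v/c)² = 0.594441
1 - (v/c)² = 0.405559
γ = 1/√(0.405559) = 1.570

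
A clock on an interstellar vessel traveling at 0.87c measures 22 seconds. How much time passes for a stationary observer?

Proper time Δt₀ = 22 seconds
γ = 1/√(1 - 0.87²) = 2.028
Δt = γΔt₀ = 2.028 × 22 = 44.62 seconds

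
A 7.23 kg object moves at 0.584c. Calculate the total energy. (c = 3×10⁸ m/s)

γ = 1/√(1 - 0.584²) = 1.2319
mc² = 7.23 × (3×10⁸)² = 6.507×10¹⁷ J
E = γmc² = 1.2319 × 6.507×10¹⁷ = 8.016×10¹⁷ J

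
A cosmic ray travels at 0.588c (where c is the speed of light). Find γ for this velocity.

v/c = 0.588, so (v/c)² = 0.345744
1 - (v/c)² = 0.654256
γ = 1/√(0.654256) = 1.236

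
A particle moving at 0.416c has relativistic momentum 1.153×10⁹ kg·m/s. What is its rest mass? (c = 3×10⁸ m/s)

γ = 1/√(1 - 0.416²) = 1.0997
v = 0.416 × 3×10⁸ = 1.248×10⁸ m/s
m = p/(γv) = 1.153×10⁹/(1.0997 × 1.248×10⁸) = 8.401 kg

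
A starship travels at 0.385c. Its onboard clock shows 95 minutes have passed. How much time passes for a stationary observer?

Proper time Δt₀ = 95 minutes
γ = 1/√(1 - 0.385²) = 1.0835
Δt = γΔt₀ = 1.0835 × 95 = 102.9 minutes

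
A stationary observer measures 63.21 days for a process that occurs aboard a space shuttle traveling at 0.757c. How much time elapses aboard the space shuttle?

Dilated time Δt = 63.21 days
γ = 1/√(1 - 0.757²) = 1.5304
Δt₀ = Δt/γ = 63.21/1.5304 = 41.30 days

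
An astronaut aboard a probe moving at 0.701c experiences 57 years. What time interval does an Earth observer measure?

Proper time Δt₀ = 57 years
γ = 1/√(1 - 0.701²) = 1.4022
Δt = γΔt₀ = 1.4022 × 57 = 79.93 years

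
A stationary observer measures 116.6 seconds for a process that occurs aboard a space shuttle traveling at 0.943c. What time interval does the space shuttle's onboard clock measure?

Dilated time Δt = 116.6 seconds
γ = 1/√(1 - 0.943²) = 3.005
Δt₀ = Δt/γ = 116.6/3.005 = 38.80 seconds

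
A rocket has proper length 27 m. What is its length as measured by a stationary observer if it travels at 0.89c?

Proper length L₀ = 27 m
γ = 1/√(1 - 0.89²) = 2.193
L = L₀/γ = 27/2.193 = 12.31 m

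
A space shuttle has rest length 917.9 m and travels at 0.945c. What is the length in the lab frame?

Proper length L₀ = 917.9 m
γ = 1/√(1 - 0.945²) = 3.0574
L = L₀/γ = 917.9/3.0574 = 300.2 m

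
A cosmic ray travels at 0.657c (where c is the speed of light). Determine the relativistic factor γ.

v/c = 0.657, so (v/c)² = 0.431649
1 - (v/c)² = 0.568351
γ = 1/√(0.568351) = 1.326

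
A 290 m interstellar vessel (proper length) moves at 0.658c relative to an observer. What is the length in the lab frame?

Proper length L₀ = 290 m
γ = 1/√(1 - 0.658²) = 1.328
L = L₀/γ = 290/1.328 = 218.4 m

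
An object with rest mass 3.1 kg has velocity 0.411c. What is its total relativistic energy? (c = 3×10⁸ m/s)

γ = 1/√(1 - 0.411²) = 1.0969
mc² = 3.1 × (3×10⁸)² = 2.790×10¹⁷ J
E = γmc² = 1.0969 × 2.790×10¹⁷ = 3.060×10¹⁷ J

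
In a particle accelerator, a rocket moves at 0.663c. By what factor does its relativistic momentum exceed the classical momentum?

p_rel = γmv, p_class = mv
Ratio = γ = 1/√(1 - 0.663²)
= 1/√(0.560431) = 1.336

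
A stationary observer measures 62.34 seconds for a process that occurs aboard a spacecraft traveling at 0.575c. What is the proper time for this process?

Dilated time Δt = 62.34 seconds
γ = 1/√(1 - 0.575²) = 1.2223
Δt₀ = Δt/γ = 62.34/1.2223 = 51.00 seconds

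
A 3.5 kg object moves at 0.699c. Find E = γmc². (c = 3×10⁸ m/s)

γ = 1/√(1 - 0.699²) = 1.3984
mc² = 3.5 × (3×10⁸)² = 3.150×10¹⁷ J
E = γmc² = 1.3984 × 3.150×10¹⁷ = 4.405×10¹⁷ J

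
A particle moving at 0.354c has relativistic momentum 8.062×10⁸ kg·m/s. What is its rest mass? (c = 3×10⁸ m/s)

γ = 1/√(1 - 0.354²) = 1.0692
v = 0.354 × 3×10⁸ = 1.062×10⁸ m/s
m = p/(γv) = 8.062×10⁸/(1.0692 × 1.062×10⁸) = 7.100 kg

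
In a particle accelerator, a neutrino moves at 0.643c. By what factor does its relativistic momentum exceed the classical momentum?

p_rel = γmv, p_class = mv
Ratio = γ = 1/√(1 - 0.643²)
= 1/√(0.586551) = 1.306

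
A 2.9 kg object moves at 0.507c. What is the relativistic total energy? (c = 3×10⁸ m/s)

γ = 1/√(1 - 0.507²) = 1.160
mc² = 2.9 × (3×10⁸)² = 2.610×10¹⁷ J
E = γmc² = 1.160 × 2.610×10¹⁷ = 3.028×10¹⁷ J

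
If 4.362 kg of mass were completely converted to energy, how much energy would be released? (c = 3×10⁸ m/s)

Using E = mc²:
c² = (3×10⁸)² = 9×10¹⁶ m²/s²
E = 4.362 × 9×10¹⁶ = 3.926×10¹⁷ J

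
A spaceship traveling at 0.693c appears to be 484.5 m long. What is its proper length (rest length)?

Contracted length L = 484.5 m
γ = 1/√(1 - 0.693²) = 1.387
L₀ = γL = 1.387 × 484.5 = 672.0 m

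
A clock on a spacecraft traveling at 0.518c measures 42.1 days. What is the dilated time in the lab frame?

Proper time Δt₀ = 42.1 days
γ = 1/√(1 - 0.518²) = 1.1691
Δt = γΔt₀ = 1.1691 × 42.1 = 49.22 days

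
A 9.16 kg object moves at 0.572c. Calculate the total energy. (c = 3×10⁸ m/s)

γ = 1/√(1 - 0.572²) = 1.219
mc² = 9.16 × (3×10⁸)² = 8.244×10¹⁷ J
E = γmc² = 1.219 × 8.244×10¹⁷ = 1.005×10¹⁸ J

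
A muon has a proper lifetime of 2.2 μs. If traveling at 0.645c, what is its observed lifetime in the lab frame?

Proper lifetime τ₀ = 2.2 μs
γ = 1/√(1 - 0.645²) = 1.3086
τ = γτ₀ = 1.3086 × 2.2 μs = 2.879 μs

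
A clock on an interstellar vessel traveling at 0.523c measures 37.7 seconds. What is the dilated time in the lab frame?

Proper time Δt₀ = 37.7 seconds
γ = 1/√(1 - 0.523²) = 1.1733
Δt = γΔt₀ = 1.1733 × 37.7 = 44.23 seconds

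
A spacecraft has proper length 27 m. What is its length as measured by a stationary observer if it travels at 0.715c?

Proper length L₀ = 27 m
γ = 1/√(1 - 0.715²) = 1.430
L = L₀/γ = 27/1.430 = 18.88 m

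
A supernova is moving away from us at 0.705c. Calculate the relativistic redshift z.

β = 0.705
(1+β)/(1-β) = 1.705/0.295 = 5.780
√(5.780) = 2.404
z = 2.404 - 1 = 1.404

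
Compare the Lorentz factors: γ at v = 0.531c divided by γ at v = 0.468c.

γ₁ = 1/√(1 - 0.531²) = 1.1801
γ₂ = 1/√(1 - 0.468²) = 1.1316
γ₁/γ₂ = 1.1801/1.1316 = 1.043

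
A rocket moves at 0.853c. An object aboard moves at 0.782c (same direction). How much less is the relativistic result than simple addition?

Classical: u' + v = 0.782 + 0.853 = 1.635c
Relativistic: u = (0.782 + 0.853)/(1 + 0.667046) = 1.635/1.667046 = 0.9808c
Difference: 1.635 - 0.9808 = 0.6542c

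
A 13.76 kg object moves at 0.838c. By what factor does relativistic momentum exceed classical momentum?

p_rel = γmv, p_class = mv
Ratio = γ = 1/√(1 - 0.838²) = 1.833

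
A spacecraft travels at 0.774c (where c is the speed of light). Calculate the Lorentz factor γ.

v/c = 0.774, so (v/c)² = 0.599076
1 - (v/c)² = 0.400924
γ = 1/√(0.400924) = 1.579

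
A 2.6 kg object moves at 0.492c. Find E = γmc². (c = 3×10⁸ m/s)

γ = 1/√(1 - 0.492²) = 1.1486
mc² = 2.6 × (3×10⁸)² = 2.340×10¹⁷ J
E = γmc² = 1.1486 × 2.340×10¹⁷ = 2.688×10¹⁷ J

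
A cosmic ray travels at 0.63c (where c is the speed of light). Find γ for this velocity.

v/c = 0.63, so (v/c)² = 0.3969
1 - (v/c)² = 0.6031
γ = 1/√(0.6031) = 1.288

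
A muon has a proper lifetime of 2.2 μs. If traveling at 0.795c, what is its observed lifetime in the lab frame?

Proper lifetime τ₀ = 2.2 μs
γ = 1/√(1 - 0.795²) = 1.6485
τ = γτ₀ = 1.6485 × 2.2 μs = 3.627 μs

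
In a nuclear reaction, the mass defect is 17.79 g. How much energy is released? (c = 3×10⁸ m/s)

Convert mass defect: Δm = 17.79 g = 0.01779 kg
E = Δm·c² = 0.01779 × (3×10⁸)²
= 0.01779 × 9×10¹⁶ = 1.601×10¹⁵ J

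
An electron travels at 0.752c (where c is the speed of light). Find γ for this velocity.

v/c = 0.752, so (v/c)² = 0.565504
1 - (v/c)² = 0.434496
γ = 1/√(0.434496) = 1.517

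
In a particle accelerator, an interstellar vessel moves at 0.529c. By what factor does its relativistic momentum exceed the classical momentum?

p_rel = γmv, p_class = mv
Ratio = γ = 1/√(1 - 0.529²)
= 1/√(0.720159) = 1.178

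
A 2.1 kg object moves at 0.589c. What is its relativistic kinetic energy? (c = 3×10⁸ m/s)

γ = 1/√(1 - 0.589²) = 1.2374
γ - 1 = 0.2374
KE = (γ-1)mc² = 0.2374 × 2.1 × (3×10⁸)² = 4.487×10¹⁶ J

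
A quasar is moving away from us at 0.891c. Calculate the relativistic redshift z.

β = 0.891
(1+β)/(1-β) = 1.891/0.109 = 17.35
√(17.35) = 4.165
z = 4.165 - 1 = 3.165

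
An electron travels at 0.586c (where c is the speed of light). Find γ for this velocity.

v/c = 0.586, so (v/c)² = 0.343396
1 - (v/c)² = 0.656604
γ = 1/√(0.656604) = 1.234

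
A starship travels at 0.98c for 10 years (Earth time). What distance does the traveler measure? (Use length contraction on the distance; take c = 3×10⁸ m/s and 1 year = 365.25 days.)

Earth distance: d = v × t = 0.98c × 10 yr = 9.278×10¹⁶ m
γ = 5.025
d' = d/γ = 9.278×10¹⁶/5.025 = 1.846×10¹⁶ m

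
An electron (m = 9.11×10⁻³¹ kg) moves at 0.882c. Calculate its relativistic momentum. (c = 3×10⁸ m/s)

γ = 1/√(1 - 0.882²) = 2.122
v = 0.882 × 3×10⁸ = 2.646×10⁸ m/s
p = γmv = 2.122 × 9.11×10⁻³¹ × 2.646×10⁸ = 5.115×10⁻²² kg·m/s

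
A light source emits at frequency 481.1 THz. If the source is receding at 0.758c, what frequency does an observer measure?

β = v/c = 0.758
(1-β)/(1+β) = 0.242/1.758 = 0.13766
Doppler factor = √(0.13766) = 0.3710
f_obs = 481.1 × 0.3710 = 178.5 THz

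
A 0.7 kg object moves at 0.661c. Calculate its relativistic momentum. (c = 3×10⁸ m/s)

γ = 1/√(1 - 0.661²) = 1.333
v = 0.661 × 3×10⁸ = 1.983×10⁸ m/s
p = γmv = 1.333 × 0.7 × 1.983×10⁸ = 1.850×10⁸ kg·m/s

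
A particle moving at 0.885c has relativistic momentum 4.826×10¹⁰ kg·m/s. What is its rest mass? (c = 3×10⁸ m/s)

γ = 1/√(1 - 0.885²) = 2.1478
v = 0.885 × 3×10⁸ = 2.655×10⁸ m/s
m = p/(γv) = 4.826×10¹⁰/(2.1478 × 2.655×10⁸) = 84.63 kg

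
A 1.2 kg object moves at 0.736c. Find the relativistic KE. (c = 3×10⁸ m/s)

γ = 1/√(1 - 0.736²) = 1.4771
γ - 1 = 0.4771
KE = (γ-1)mc² = 0.4771 × 1.2 × (3×10⁸)² = 5.153×10¹⁶ J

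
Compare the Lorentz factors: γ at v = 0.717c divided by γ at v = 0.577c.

γ₁ = 1/√(1 - 0.717²) = 1.435
γ₂ = 1/√(1 - 0.577²) = 1.224
γ₁/γ₂ = 1.435/1.224 = 1.172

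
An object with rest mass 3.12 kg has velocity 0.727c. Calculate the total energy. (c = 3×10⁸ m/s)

γ = 1/√(1 - 0.727²) = 1.45637
mc² = 3.12 × (3×10⁸)² = 2.808×10¹⁷ J
E = γmc² = 1.45637 × 2.808×10¹⁷ = 4.089×10¹⁷ J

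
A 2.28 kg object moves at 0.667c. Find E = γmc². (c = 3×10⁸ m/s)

γ = 1/√(1 - 0.667²) = 1.342
mc² = 2.28 × (3×10⁸)² = 2.052×10¹⁷ J
E = γmc² = 1.342 × 2.052×10¹⁷ = 2.754×10¹⁷ J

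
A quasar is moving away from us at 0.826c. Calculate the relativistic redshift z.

β = 0.826
(1+β)/(1-β) = 1.826/0.174 = 10.49
√(10.49) = 3.239
z = 3.239 - 1 = 2.239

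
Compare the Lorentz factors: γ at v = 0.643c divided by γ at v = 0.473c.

γ₁ = 1/√(1 - 0.643²) = 1.3057
γ₂ = 1/√(1 - 0.473²) = 1.1350
γ₁/γ₂ = 1.3057/1.1350 = 1.150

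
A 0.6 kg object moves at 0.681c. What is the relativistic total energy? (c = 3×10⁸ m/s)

γ = 1/√(1 - 0.681²) = 1.3656
mc² = 0.6 × (3×10⁸)² = 5.400×10¹⁶ J
E = γmc² = 1.3656 × 5.400×10¹⁶ = 7.374×10¹⁶ J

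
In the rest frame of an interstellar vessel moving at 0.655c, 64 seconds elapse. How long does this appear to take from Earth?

Proper time Δt₀ = 64 seconds
γ = 1/√(1 - 0.655²) = 1.3234
Δt = γΔt₀ = 1.3234 × 64 = 84.70 seconds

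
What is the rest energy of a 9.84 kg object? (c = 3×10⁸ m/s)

c² = (3×10⁸)² = 9.000×10¹⁶ m²/s²
E₀ = mc² = 9.84 × 9.000×10¹⁶ = 8.856×10¹⁷ J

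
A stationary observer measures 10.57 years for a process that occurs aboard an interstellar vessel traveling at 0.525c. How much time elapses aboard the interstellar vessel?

Dilated time Δt = 10.57 years
γ = 1/√(1 - 0.525²) = 1.175
Δt₀ = Δt/γ = 10.57/1.175 = 8.996 years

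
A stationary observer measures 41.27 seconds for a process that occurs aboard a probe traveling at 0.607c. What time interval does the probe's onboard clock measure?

Dilated time Δt = 41.27 seconds
γ = 1/√(1 - 0.607²) = 1.2583
Δt₀ = Δt/γ = 41.27/1.2583 = 32.80 seconds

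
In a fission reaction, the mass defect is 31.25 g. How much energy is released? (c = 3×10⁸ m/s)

Convert mass defect: Δm = 31.25 g = 0.03125 kg
E = Δm·c² = 0.03125 × (3×10⁸)²
= 0.03125 × 9×10¹⁶ = 2.813×10¹⁵ J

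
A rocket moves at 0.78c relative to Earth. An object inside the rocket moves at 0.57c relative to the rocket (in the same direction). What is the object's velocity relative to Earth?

u = (u' + v)/(1 + u'v/c²)
Numerator: 0.57 + 0.78 = 1.35
Denominator: 1 + 0.4446 = 1.4446
u = 1.35/1.4446 = 0.9345c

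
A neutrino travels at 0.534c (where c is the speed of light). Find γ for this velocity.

v/c = 0.534, so (v/c)² = 0.285156
1 - (v/c)² = 0.714844
γ = 1/√(0.714844) = 1.183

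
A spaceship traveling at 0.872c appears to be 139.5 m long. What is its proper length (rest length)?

Contracted length L = 139.5 m
γ = 1/√(1 - 0.872²) = 2.043
L₀ = γL = 2.043 × 139.5 = 285.0 m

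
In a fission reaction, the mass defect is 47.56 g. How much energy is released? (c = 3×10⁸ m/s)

Convert mass defect: Δm = 47.56 g = 0.04756 kg
E = Δm·c² = 0.04756 × (3×10⁸)²
= 0.04756 × 9×10¹⁶ = 4.280×10¹⁵ J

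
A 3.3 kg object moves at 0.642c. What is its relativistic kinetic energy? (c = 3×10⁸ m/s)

γ = 1/√(1 - 0.642²) = 1.30428
γ - 1 = 0.30428
KE = (γ-1)mc² = 0.30428 × 3.3 × (3×10⁸)² = 9.037×10¹⁶ J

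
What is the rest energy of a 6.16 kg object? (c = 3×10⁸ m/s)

c² = (3×10⁸)² = 9.000×10¹⁶ m²/s²
E₀ = mc² = 6.16 × 9.000×10¹⁶ = 5.544×10¹⁷ J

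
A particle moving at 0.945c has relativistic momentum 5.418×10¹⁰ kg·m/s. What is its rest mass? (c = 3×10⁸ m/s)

γ = 1/√(1 - 0.945²) = 3.0574
v = 0.945 × 3×10⁸ = 2.835×10⁸ m/s
m = p/(γv) = 5.418×10¹⁰/(3.0574 × 2.835×10⁸) = 62.51 kg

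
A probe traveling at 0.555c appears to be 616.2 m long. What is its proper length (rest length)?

Contracted length L = 616.2 m
γ = 1/√(1 - 0.555²) = 1.20214
L₀ = γL = 1.20214 × 616.2 = 740.8 m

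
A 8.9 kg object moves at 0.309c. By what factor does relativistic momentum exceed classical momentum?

p_rel = γmv, p_class = mv
Ratio = γ = 1/√(1 - 0.309²) = 1.051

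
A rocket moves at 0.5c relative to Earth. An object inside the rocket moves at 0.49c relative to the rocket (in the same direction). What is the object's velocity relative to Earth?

u = (u' + v)/(1 + u'v/c²)
Numerator: 0.49 + 0.5 = 0.99
Denominator: 1 + 0.245 = 1.245
u = 0.99/1.245 = 0.7952c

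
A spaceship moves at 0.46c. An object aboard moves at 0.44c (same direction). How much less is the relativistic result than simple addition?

Classical: u' + v = 0.44 + 0.46 = 0.9c
Relativistic: u = (0.44 + 0.46)/(1 + 0.2024) = 0.9/1.2024 = 0.7485c
Difference: 0.9 - 0.7485 = 0.1515c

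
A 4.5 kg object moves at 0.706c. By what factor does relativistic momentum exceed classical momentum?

p_rel = γmv, p_class = mv
Ratio = γ = 1/√(1 - 0.706²) = 1.412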